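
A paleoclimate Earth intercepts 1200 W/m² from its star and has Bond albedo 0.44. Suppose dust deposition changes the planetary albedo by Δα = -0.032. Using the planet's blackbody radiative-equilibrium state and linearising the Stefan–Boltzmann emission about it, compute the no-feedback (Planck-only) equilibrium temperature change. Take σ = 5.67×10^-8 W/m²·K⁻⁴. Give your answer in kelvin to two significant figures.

The baseline emission temperature is T_e = 233.3 K.
TOA radiative forcing: ΔF = −S·Δα/4 = −1200·(-0.032)/4 = 9.600 W/m².
Linearising σT⁴ gives d(σT⁴)/dT = 4σT_e³ = 2.880 W/m² per K.
Hence the no-feedback warming is ΔF/(4σT_e³) = 3.33 K.

3.3 kelvin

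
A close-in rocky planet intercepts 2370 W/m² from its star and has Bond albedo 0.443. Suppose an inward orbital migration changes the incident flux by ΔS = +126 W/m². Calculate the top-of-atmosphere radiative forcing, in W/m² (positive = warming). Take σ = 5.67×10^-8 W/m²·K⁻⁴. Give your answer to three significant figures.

Only a fraction (1−α) is absorbed and it's spread over 4πR², so ΔF = (1−α)ΔS/4 = 17.55 W/m².

17.5 W/m²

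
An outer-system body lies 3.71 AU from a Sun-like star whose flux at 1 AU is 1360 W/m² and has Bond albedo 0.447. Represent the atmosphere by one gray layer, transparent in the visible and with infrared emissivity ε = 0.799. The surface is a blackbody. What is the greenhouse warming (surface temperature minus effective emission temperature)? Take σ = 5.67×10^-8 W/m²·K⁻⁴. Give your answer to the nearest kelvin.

Flux at the orbit: S = 1360/(3.71)² = 98.81 W/m².
The planet radiates to space at T_e = [S(1−α)/(4σ)]^(1/4) = 124.6 K.
The surface balance (absorbed SW + ε·downward IR = σT_s⁴) with T_a⁴ = T_s⁴/2 reduces to T_s = T_e·[2/(2−ε)]^¼ = 141.5 K.
Greenhouse warming: T_s − T_e = 16.94 K.

17 K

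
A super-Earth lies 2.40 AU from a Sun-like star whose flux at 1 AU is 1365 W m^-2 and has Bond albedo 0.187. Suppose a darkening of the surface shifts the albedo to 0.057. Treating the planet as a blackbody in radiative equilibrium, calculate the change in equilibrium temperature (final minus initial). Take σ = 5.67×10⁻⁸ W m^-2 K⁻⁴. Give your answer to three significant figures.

6.45 K

Irradiance scales as 1/d², so S = 1365 W m^-2 × (1/2.40)² = 237.0 W m^-2.
Before: T₁ = [237.0·0.813/(4σ)]^(1/4) = 170.7 K.
With α = 0.057, T₂ = 177.2 K.
Change: 177.2 − 170.7 = 6.450 K.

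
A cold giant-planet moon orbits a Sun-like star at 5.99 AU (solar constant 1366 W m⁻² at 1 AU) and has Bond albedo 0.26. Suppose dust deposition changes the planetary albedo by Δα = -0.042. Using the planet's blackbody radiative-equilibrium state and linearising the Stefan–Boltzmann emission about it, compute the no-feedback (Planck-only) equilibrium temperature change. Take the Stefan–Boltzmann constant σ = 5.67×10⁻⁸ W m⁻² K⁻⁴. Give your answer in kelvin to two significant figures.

1.5 K

Irradiance scales as 1/d², so S = 1366 W m⁻² × (1/5.99)² = 38.07 W m⁻².
Reference equilibrium: T_e = [S(1−α)/(4σ)]^(1/4) = 105.6 K.
TOA radiative forcing: ΔF = −S·Δα/4 = −38.07·(-0.042)/4 = 0.3997 W m⁻².
Planck response: λ_P = 4σT_e³ = 4·5.67×10⁻⁸·(105.6)³ = 0.2669 W m⁻²/K.
So ΔT₀ = 0.3997/0.2669 = 1.50 K.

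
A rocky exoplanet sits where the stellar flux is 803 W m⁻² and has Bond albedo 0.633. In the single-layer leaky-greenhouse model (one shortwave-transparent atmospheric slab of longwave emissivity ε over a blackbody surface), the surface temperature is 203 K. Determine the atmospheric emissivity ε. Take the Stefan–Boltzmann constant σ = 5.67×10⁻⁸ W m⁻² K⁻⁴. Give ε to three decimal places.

Effective temperature: T_e = [S(1−α)/(4σ)]^(1/4) = 189.9 K.
Inverting T_s⁴ = 2T_e⁴/(2−ε): (T_e/T_s)⁴ = 0.7652, so ε = 2(1 − 0.7652) = 0.4697.

0.470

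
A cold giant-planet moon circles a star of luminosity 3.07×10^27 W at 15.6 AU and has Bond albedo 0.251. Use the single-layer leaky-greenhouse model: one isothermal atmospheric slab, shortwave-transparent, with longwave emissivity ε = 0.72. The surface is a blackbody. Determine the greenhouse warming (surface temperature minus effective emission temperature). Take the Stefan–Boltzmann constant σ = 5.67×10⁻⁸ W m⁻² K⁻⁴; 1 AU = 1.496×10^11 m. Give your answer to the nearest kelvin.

13 K

Orbital distance: d = 15.6 AU = 2.334×10^12 m.
S = L/(4πd²) = 44.86 W m⁻².
At the top of the atmosphere, σT_e⁴ = S(1−α)/4 = 8.399 W m⁻², giving T_e = 110.3 K.
The surface balance (absorbed SW + ε·downward IR = σT_s⁴) with T_a⁴ = T_s⁴/2 reduces to T_s = T_e·[2/(2−ε)]^¼ = 123.3 K.
Greenhouse warming: T_s − T_e = 13.02 K.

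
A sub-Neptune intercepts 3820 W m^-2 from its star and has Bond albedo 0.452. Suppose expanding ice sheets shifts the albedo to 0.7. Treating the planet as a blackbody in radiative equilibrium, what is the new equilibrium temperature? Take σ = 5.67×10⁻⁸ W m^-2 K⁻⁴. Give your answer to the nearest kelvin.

267 kelvin

New equilibrium: T₂ = [(1−0.7)·3820/(4σ)]^(1/4) = 266.6 K.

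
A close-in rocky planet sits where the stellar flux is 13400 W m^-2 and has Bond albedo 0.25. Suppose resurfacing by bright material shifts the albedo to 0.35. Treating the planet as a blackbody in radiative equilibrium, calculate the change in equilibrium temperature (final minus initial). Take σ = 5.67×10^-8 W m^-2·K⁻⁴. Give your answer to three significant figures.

Before: T₁ = [13400·0.75/(4σ)]^(1/4) = 458.8 K.
With α = 0.35, T₂ = 442.7 K.
ΔT = T₂ − T₁ = -16.12 K.

-16.1 K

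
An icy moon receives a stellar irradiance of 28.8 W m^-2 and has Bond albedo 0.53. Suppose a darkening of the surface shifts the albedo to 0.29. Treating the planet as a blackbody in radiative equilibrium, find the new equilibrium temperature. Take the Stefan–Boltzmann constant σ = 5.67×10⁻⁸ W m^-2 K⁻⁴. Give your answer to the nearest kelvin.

97 kelvin

New equilibrium: T₂ = [(1−0.29)·28.80/(4σ)]^(1/4) = 97.44 K.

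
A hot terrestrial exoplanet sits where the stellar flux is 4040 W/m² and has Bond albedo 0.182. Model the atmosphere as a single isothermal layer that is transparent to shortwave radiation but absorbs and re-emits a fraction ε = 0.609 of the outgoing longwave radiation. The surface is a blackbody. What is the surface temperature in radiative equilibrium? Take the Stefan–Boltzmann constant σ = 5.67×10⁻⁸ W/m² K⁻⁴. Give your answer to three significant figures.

380 K

At the top of the atmosphere, σT_e⁴ = S(1−α)/4 = 826.2 W/m², giving T_e = 347.4 K.
The surface balance (absorbed SW + ε·downward IR = σT_s⁴) with T_a⁴ = T_s⁴/2 reduces to T_s = T_e·[2/(2−ε)]^¼ = 380.5 K.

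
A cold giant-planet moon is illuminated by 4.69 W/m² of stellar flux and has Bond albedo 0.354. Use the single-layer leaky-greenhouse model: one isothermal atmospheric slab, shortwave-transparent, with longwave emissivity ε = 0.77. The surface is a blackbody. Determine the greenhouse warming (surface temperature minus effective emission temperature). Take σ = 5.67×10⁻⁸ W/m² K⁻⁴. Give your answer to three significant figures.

At the top of the atmosphere, σT_e⁴ = S(1−α)/4 = 0.7574 W/m², giving T_e = 60.46 K.
The surface balance (absorbed SW + ε·downward IR = σT_s⁴) with T_a⁴ = T_s⁴/2 reduces to T_s = T_e·[2/(2−ε)]^¼ = 68.27 K.
Greenhouse warming: T_s − T_e = 7.813 K.

7.81 K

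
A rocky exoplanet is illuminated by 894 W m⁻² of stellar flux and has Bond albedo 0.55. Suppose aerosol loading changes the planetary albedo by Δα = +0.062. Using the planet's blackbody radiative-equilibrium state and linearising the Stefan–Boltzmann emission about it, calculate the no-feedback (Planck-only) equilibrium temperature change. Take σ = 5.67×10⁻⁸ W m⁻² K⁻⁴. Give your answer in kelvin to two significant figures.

-7.1 kelvin

Reference equilibrium: T_e = [S(1−α)/(4σ)]^(1/4) = 205.2 K.
ΔF = −(S/4)Δα = −(894.0/4)×(+0.062) = -13.86 W m⁻².
Planck response: λ_P = 4σT_e³ = 4·5.67×10⁻⁸·(205.2)³ = 1.960 W m⁻²/K.
ΔT₀ = ΔF/λ_P = -13.86/1.960 = -7.07 K.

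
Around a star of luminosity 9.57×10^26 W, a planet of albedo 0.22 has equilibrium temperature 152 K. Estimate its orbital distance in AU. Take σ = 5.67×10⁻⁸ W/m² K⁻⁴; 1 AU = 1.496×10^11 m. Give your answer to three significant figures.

Energy balance gives S = 4σT⁴/(1−α) = 155.2 W/m².
S = L/(4πd²) → d = √(L/4πS) = √(9.57×10^26/(4π·155.2)) = 7.005×10^11 m = 4.682 AU.

4.68 AU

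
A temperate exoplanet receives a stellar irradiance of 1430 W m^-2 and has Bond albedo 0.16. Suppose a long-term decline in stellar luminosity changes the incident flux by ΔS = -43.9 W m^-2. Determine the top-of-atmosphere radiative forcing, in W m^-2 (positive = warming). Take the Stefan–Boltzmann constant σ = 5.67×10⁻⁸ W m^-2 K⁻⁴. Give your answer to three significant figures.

Only a fraction (1−α) is absorbed and it's spread over 4πR², so ΔF = (1−α)ΔS/4 = -9.219 W m^-2.

-9.22 W m^-2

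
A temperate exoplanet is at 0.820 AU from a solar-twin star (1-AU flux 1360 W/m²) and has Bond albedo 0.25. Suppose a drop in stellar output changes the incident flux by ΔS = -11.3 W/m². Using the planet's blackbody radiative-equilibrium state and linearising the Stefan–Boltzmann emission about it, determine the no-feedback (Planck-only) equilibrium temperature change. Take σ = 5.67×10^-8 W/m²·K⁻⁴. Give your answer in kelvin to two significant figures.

Irradiance scales as 1/d², so S = 1360 W/m² × (1/0.820)² = 2023 W/m².
The baseline emission temperature is T_e = 286.0 K.
ΔF = Δ[S(1−α)]/4 = (1−0.25)·-11.3/4 = -2.119 W/m².
Planck response: λ_P = 4σT_e³ = 4·5.67×10⁻⁸·(286.0)³ = 5.304 W/m²/K.
ΔT₀ = ΔF/λ_P = -2.119/5.304 = -0.399 K.

-0.40 K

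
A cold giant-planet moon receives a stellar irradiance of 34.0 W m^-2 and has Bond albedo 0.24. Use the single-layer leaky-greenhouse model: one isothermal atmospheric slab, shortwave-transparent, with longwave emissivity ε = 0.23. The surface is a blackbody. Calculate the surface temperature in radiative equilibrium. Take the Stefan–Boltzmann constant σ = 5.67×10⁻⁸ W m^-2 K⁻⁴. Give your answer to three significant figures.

107 K

The planet radiates to space at T_e = [S(1−α)/(4σ)]^(1/4) = 103.3 K.
Surface balance with a leaky layer gives σT_s⁴ = σT_e⁴·2/(2−ε), so T_s = T_e·[2/(2−0.23)]^(1/4) = 106.5 K.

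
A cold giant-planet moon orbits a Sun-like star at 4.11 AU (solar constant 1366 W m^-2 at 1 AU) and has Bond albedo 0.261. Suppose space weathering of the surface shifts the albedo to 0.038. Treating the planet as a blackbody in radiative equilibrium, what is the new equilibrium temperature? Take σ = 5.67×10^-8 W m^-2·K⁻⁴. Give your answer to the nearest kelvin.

136 K

Irradiance scales as 1/d², so S = 1366 W m^-2 × (1/4.11)² = 80.87 W m^-2.
With the new albedo, S(1−α₂)/4 = 19.45 W m^-2, so T₂ = 136.1 K.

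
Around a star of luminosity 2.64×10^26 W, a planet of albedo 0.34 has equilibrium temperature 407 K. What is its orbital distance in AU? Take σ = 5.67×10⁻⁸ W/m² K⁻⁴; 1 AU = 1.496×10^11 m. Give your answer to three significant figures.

0.316 AU

Energy balance gives S = 4σT⁴/(1−α) = 9429 W/m².
From L = 4πd²S, d = √(2.64×10^26/(4π·9429)) = 4.720×10^10 m = 0.3155 AU.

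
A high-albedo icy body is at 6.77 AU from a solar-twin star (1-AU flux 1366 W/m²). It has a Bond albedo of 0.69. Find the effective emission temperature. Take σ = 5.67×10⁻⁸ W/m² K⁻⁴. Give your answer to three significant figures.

79.9 K

Flux at the orbit: S = 1366/(6.77)² = 29.80 W/m².
The planet absorbs (1−α)S over its disc πR² and re-emits over 4πR², so the mean absorbed flux is (1−0.69)·29.80/4 = 2.310 W/m².
In equilibrium σT⁴ equals this, so T = 79.89 K.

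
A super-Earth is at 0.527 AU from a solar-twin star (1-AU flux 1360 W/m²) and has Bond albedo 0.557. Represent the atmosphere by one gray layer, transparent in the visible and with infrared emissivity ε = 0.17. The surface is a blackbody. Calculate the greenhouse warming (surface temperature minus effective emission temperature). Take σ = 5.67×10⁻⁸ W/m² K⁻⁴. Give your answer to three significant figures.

7.02 K

Irradiance scales as 1/d², so S = 1360 W/m² × (1/0.527)² = 4897 W/m².
The planet radiates to space at T_e = [S(1−α)/(4σ)]^(1/4) = 312.7 K.
Surface balance with a leaky layer gives σT_s⁴ = σT_e⁴·2/(2−ε), so T_s = T_e·[2/(2−0.17)]^(1/4) = 319.8 K.
T_s − T_e = 319.8 − 312.7 = 7.023 K.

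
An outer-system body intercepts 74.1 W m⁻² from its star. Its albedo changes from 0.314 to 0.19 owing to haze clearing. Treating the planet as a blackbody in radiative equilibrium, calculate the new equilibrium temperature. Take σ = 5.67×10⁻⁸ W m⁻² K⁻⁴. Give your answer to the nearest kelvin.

128 K

With the new albedo, S(1−α₂)/4 = 15.01 W m⁻², so T₂ = 127.5 K.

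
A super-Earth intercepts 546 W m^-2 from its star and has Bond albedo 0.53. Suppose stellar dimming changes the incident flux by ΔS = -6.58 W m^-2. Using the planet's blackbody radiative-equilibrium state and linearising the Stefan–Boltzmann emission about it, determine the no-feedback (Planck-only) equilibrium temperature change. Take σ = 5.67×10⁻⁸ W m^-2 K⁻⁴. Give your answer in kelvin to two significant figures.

-0.55 K

The baseline emission temperature is T_e = 183.4 K.
TOA radiative forcing: ΔF = (1−α)ΔS/4 = 0.47·(-6.58)/4 = -0.7732 W m^-2.
The Planck feedback parameter is 4σT_e³ = 1.399 W m^-2/K.
Hence the no-feedback warming is ΔF/(4σT_e³) = -0.553 K.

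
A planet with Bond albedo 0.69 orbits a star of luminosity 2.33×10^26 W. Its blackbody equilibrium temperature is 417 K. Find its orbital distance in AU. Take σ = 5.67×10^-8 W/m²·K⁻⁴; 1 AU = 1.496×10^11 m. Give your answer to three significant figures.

The flux needed for this T is 4σT⁴/(1−0.69) = 22120 W/m².
S = L/(4πd²) → d = √(L/4πS) = √(2.33×10^26/(4π·22120)) = 2.895×10^10 m = 0.1935 AU.

0.194 AU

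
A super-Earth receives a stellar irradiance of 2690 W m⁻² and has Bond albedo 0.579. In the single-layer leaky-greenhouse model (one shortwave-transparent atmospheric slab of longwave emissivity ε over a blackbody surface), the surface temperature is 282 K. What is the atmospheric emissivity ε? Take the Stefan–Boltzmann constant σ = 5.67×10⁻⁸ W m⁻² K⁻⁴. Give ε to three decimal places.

0.421

Effective temperature: T_e = [S(1−α)/(4σ)]^(1/4) = 265.8 K.
T_s⁴ = T_e⁴·2/(2−ε) → ε = 2 − 2(T_e/T_s)⁴ = 2 − 2·(265.8/282)⁴ = 0.4208.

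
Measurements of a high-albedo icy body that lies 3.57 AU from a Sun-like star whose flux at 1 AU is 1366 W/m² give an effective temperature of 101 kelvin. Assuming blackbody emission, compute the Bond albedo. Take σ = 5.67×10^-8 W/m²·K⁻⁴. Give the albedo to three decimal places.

0.780

By the inverse-square law, S = 1366/3.57² = 107.2 W/m².
From σT⁴ = S(1−α)/4 we invert for α: 1−α = 4σT⁴/S.
4σT⁴ = 4·5.67×10⁻⁸·(101)⁴ = 23.60 W/m².
1−α = 23.60/107.2 = 0.2202, so α = 0.7798.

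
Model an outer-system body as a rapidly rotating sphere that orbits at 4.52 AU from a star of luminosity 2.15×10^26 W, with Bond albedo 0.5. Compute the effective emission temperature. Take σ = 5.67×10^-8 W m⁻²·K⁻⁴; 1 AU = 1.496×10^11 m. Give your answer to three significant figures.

95.3 kelvin

d = 4.52 × 1.496×10^11 m = 6.762×10^11 m.
Flux at the orbit: S = L/(4πd²) = 2.15×10^26/(4π·(6.76×10^11)²) = 37.42 W m⁻².
Averaging over the sphere, the absorbed flux is S(1−α)/4 = 4.677 W m⁻².
Set σT⁴ = 4.677 → T = (4.677/σ)^(1/4) = 95.30 K.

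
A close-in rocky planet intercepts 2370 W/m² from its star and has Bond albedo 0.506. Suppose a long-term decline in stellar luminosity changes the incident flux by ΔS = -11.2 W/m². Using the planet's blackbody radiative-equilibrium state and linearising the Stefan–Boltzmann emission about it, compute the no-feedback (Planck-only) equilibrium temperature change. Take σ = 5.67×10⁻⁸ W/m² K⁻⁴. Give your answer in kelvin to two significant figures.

-0.32 K

Reference equilibrium: T_e = [S(1−α)/(4σ)]^(1/4) = 268.0 K.
Only a fraction (1−α) is absorbed and it's spread over 4πR², so ΔF = (1−α)ΔS/4 = -1.383 W/m².
Linearising σT⁴ gives d(σT⁴)/dT = 4σT_e³ = 4.368 W/m² per K.
Hence the no-feedback warming is ΔF/(4σT_e³) = -0.317 K.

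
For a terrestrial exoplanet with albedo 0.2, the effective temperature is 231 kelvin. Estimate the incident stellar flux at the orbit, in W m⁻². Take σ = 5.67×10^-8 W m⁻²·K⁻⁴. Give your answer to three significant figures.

807 W m⁻²

From S(1−α)/4 = σT⁴: S = 4σT⁴/(1−α).
The emitted flux is σT⁴ = 161.4 W m⁻².
So S = 4×161.4/(1−0.2) = 807.2 W m⁻².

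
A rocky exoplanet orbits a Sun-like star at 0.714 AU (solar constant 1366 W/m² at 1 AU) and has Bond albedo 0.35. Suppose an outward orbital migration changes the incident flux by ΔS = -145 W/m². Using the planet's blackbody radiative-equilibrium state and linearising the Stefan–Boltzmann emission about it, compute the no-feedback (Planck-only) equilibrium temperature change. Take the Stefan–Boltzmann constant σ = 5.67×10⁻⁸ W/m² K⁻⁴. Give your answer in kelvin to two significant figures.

Irradiance scales as 1/d², so S = 1366 W/m² × (1/0.714)² = 2680 W/m².
Reference equilibrium: T_e = [S(1−α)/(4σ)]^(1/4) = 296.0 K.
TOA radiative forcing: ΔF = (1−α)ΔS/4 = 0.65·(-145)/4 = -23.56 W/m².
Linearising σT⁴ gives d(σT⁴)/dT = 4σT_e³ = 5.884 W/m² per K.
Hence the no-feedback warming is ΔF/(4σT_e³) = -4.00 K.

-4.0 kelvin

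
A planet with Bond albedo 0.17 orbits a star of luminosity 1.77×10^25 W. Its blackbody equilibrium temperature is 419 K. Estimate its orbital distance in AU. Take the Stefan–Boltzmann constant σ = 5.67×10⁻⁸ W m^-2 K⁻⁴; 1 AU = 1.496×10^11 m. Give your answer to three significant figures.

The flux needed for this T is 4σT⁴/(1−0.17) = 8422 W m^-2.
S = L/(4πd²) → d = √(L/4πS) = √(1.77×10^25/(4π·8422)) = 1.293×10^10 m = 0.08644 AU.

0.0864 AU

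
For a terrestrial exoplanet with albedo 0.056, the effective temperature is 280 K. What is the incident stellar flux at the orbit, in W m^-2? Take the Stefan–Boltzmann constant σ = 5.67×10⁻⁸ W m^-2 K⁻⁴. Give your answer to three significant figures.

Invert the energy balance for S: S = 4σT⁴/(1−α).
σT⁴ = 5.67×10⁻⁸·(280)⁴ = 348.5 W m^-2.
So S = 4×348.5/(1−0.056) = 1477 W m^-2.

1480 W m^-2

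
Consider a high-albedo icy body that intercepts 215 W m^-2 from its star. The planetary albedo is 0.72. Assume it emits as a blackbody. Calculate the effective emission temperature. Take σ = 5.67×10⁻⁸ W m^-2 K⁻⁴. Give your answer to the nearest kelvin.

128 kelvin

Averaging over the sphere, the absorbed flux is S(1−α)/4 = 15.05 W m^-2.
In equilibrium σT⁴ equals this, so T = 127.6 K.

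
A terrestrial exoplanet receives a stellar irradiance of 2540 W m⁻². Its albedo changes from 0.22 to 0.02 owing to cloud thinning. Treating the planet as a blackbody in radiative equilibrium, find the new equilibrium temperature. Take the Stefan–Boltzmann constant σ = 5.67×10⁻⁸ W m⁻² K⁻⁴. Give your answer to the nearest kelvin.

T₂ = [S(1−α₂)/(4σ)]^(1/4) = [2540·0.98/(4σ)]^(1/4) = 323.7 K.

324 K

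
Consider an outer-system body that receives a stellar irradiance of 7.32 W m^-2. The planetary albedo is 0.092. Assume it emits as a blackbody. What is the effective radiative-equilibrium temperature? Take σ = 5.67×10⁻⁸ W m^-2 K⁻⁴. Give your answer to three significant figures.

The planet absorbs (1−α)S over its disc πR² and re-emits over 4πR², so the mean absorbed flux is (1−0.092)·7.320/4 = 1.662 W m^-2.
Set σT⁴ = 1.662 → T = (1.662/σ)^(1/4) = 73.58 K.

73.6 kelvin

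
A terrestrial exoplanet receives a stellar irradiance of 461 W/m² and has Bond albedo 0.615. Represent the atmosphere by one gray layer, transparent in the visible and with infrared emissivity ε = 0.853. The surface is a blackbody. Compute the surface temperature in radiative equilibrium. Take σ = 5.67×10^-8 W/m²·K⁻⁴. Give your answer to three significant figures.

The planet radiates to space at T_e = [S(1−α)/(4σ)]^(1/4) = 167.3 K.
For a single slab of emissivity ε, T_s⁴ = 2T_e⁴/(2−ε); thus T_s = 167.3·(1.744)^(1/4) = 192.2 K.

192 kelvin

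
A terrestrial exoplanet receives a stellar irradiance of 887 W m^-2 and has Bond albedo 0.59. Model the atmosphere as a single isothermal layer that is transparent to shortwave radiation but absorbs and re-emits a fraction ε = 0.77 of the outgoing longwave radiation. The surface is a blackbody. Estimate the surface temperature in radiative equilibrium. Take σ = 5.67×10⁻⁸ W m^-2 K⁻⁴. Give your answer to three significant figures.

The planet radiates to space at T_e = [S(1−α)/(4σ)]^(1/4) = 200.1 K.
The surface balance (absorbed SW + ε·downward IR = σT_s⁴) with T_a⁴ = T_s⁴/2 reduces to T_s = T_e·[2/(2−ε)]^¼ = 226.0 K.

226 K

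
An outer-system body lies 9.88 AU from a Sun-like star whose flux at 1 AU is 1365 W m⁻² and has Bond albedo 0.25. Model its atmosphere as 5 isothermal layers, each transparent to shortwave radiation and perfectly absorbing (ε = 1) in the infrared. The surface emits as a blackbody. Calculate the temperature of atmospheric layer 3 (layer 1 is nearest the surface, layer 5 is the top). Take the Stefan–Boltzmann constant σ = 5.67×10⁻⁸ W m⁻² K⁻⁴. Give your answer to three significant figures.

Irradiance scales as 1/d², so S = 1365 W m⁻² × (1/9.88)² = 13.98 W m⁻².
Top-of-atmosphere balance: σT_e⁴ = S(1−α)/4 = 2.622 W m⁻² → T_e = 82.46 K.
Each opaque layer satisfies 2T_j⁴ = T_{j−1}⁴ + T_{j+1}⁴, giving T_k⁴ = (N+1−k)T_e⁴.
With k = 3: T_3 = (5+1−3)^¼·82.46 K = 108.5 K.

109 K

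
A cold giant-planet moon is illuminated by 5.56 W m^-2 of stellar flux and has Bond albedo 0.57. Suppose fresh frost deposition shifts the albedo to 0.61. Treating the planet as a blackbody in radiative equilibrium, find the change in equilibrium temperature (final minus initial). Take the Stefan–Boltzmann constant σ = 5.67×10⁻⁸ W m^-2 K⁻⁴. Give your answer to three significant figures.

-1.37 kelvin

Initial: T₁ = [S(1−0.57)/(4σ)]^(1/4) = 56.98 K.
Final:   T₂ = [S(1−0.61)/(4σ)]^(1/4) = 55.61 K.
Change: 55.61 − 56.98 = -1.374 K.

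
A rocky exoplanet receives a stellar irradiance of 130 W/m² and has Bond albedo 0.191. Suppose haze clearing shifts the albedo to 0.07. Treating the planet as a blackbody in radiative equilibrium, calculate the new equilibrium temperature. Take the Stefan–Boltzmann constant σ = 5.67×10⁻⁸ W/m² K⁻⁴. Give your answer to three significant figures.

152 K

With the new albedo, S(1−α₂)/4 = 30.22 W/m², so T₂ = 151.9 K.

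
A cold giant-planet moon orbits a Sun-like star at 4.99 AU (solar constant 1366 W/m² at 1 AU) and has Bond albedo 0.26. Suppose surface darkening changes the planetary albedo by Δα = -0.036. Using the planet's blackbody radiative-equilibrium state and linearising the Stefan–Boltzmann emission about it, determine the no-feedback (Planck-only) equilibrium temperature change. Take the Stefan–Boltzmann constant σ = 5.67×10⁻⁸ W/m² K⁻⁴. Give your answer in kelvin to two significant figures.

Irradiance scales as 1/d², so S = 1366 W/m² × (1/4.99)² = 54.86 W/m².
Reference equilibrium: T_e = [S(1−α)/(4σ)]^(1/4) = 115.7 K.
TOA radiative forcing: ΔF = −S·Δα/4 = −54.86·(-0.036)/4 = 0.4937 W/m².
Linearising σT⁴ gives d(σT⁴)/dT = 4σT_e³ = 0.3510 W/m² per K.
ΔT₀ = ΔF/λ_P = 0.4937/0.3510 = 1.41 K.

1.4 K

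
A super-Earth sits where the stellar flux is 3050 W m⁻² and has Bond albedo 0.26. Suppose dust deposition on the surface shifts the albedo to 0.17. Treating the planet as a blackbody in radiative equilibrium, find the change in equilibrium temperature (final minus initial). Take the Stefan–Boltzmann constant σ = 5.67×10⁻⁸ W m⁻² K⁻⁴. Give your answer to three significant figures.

Before: T₁ = [3050·0.74/(4σ)]^(1/4) = 315.8 K.
With α = 0.17, T₂ = 325.0 K.
Change: 325.0 − 315.8 = 9.194 K.

9.19 K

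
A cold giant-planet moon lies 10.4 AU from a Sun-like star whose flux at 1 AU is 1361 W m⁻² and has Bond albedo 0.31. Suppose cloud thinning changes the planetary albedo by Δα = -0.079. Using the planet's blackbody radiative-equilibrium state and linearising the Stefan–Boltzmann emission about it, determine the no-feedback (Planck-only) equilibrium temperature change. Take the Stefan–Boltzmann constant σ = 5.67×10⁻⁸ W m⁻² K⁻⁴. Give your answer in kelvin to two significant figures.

By the inverse-square law, S = 1361/10.4² = 12.58 W m⁻².
The baseline emission temperature is T_e = 78.66 K.
The change in absorbed flux is Δ[S(1−α)/4] = −SΔα/4 = 0.2485 W m⁻².
The Planck feedback parameter is 4σT_e³ = 0.1104 W m⁻²/K.
So ΔT₀ = 0.2485/0.1104 = 2.25 K.

2.3 K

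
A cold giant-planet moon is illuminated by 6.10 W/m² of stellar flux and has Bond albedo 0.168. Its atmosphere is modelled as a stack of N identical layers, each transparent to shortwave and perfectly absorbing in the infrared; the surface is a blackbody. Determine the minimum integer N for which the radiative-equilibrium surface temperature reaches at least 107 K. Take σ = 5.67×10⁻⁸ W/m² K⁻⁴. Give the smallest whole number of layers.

5

OLR = S(1−α)/4 = 1.269 W/m²; the top layer radiates at T_e = 68.78 K.
Need (N+1)T_e⁴ ≥ T_s⁴, i.e. N+1 ≥ (107/68.78)⁴ = 5.858.
So N ≥ 4.858; the smallest integer is N = 5.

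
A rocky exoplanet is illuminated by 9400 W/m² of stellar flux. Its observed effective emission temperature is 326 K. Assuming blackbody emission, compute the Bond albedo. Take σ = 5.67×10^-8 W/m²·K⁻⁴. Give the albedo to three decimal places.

0.727

Energy balance: S(1−α)/4 = σT⁴, so 1−α = 4σT⁴/S.
σT⁴ = 640.4 W/m², so 4σT⁴ = 2562 W/m².
Hence α = 1 − 2562/9400 = 0.7275.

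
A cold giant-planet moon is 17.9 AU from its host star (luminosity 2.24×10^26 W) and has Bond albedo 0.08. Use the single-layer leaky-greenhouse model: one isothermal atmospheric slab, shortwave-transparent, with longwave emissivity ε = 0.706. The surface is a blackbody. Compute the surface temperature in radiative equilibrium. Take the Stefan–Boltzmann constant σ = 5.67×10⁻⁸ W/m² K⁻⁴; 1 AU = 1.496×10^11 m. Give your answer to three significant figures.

62.8 K

d = 17.9 × 1.496×10^11 m = 2.678×10^12 m.
Spreading L over a sphere of radius d: S = 2.24×10^26/(4π·2.68×10^12²) = 2.486 W/m².
At the top of the atmosphere, σT_e⁴ = S(1−α)/4 = 0.5717 W/m², giving T_e = 56.35 K.
For a single slab of emissivity ε, T_s⁴ = 2T_e⁴/(2−ε); thus T_s = 56.35·(1.546)^(1/4) = 62.83 K.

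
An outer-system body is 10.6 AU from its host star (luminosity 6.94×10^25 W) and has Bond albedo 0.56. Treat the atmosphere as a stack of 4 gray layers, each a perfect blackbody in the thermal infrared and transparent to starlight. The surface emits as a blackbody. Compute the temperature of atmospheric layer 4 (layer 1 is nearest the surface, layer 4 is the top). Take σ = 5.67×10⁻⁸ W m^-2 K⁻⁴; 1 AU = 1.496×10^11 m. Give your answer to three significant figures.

Orbital distance: d = 10.6 AU = 1.586×10^12 m.
Spreading L over a sphere of radius d: S = 6.94×10^25/(4π·1.59×10^12²) = 2.196 W m^-2.
Top-of-atmosphere balance: σT_e⁴ = S(1−α)/4 = 0.2416 W m^-2 → T_e = 45.43 K.
In the N-layer model, layer k (counted from the surface) has T_k = (N+1−k)^(1/4)·T_e.
T_4 = (1)^(1/4)·45.43 = 45.43 K.

45.4 K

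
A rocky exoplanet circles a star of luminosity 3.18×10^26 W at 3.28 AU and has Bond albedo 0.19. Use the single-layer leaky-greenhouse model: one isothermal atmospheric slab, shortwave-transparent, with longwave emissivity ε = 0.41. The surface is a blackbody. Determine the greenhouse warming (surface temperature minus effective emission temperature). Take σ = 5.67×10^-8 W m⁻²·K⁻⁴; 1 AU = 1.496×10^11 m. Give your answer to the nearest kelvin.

d = 3.28 × 1.496×10^11 m = 4.907×10^11 m.
Spreading L over a sphere of radius d: S = 3.18×10^26/(4π·4.91×10^11²) = 105.1 W m⁻².
At the top of the atmosphere, σT_e⁴ = S(1−α)/4 = 21.28 W m⁻², giving T_e = 139.2 K.
The surface balance (absorbed SW + ε·downward IR = σT_s⁴) with T_a⁴ = T_s⁴/2 reduces to T_s = T_e·[2/(2−ε)]^¼ = 147.4 K.
T_s − T_e = 147.4 − 139.2 = 8.216 K.

8 kelvin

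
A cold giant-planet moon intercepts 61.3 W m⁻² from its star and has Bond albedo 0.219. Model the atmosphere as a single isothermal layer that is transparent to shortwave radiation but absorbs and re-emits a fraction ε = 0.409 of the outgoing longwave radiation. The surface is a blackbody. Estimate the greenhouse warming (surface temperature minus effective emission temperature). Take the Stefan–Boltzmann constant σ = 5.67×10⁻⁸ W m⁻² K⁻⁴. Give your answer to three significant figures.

At the top of the atmosphere, σT_e⁴ = S(1−α)/4 = 11.97 W m⁻², giving T_e = 120.5 K.
The surface balance (absorbed SW + ε·downward IR = σT_s⁴) with T_a⁴ = T_s⁴/2 reduces to T_s = T_e·[2/(2−ε)]^¼ = 127.6 K.
Greenhouse warming: T_s − T_e = 7.095 K.

7.10 kelvin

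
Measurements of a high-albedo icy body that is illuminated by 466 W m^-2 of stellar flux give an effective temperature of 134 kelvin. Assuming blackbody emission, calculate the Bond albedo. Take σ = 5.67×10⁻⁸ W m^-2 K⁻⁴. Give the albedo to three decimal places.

Rearranging the radiative balance, α = 1 − 4σT⁴/S.
4σT⁴ = 4·5.67×10⁻⁸·(134)⁴ = 73.12 W m^-2.
Hence α = 1 − 73.12/466.0 = 0.8431.

0.843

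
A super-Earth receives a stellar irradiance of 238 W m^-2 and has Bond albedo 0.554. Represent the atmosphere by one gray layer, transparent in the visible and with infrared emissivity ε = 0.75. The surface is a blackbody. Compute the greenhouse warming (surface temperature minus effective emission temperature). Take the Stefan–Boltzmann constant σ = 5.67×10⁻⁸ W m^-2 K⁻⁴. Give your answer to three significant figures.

18.3 K

The planet radiates to space at T_e = [S(1−α)/(4σ)]^(1/4) = 147.1 K.
For a single slab of emissivity ε, T_s⁴ = 2T_e⁴/(2−ε); thus T_s = 147.1·(1.6)^(1/4) = 165.4 K.
The atmosphere warms the surface by 18.34 K.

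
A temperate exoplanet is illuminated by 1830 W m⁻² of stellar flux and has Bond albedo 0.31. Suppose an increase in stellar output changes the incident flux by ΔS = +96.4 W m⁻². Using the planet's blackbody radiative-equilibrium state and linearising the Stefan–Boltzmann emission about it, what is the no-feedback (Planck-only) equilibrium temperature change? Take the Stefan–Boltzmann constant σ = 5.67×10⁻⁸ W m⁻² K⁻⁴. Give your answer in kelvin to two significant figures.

Unperturbed T_e = [1830·(1−0.31)/(4σ)]^¼ = 273.2 K.
Only a fraction (1−α) is absorbed and it's spread over 4πR², so ΔF = (1−α)ΔS/4 = 16.63 W m⁻².
The Planck feedback parameter is 4σT_e³ = 4.623 W m⁻²/K.
Hence the no-feedback warming is ΔF/(4σT_e³) = 3.60 K.

3.6 K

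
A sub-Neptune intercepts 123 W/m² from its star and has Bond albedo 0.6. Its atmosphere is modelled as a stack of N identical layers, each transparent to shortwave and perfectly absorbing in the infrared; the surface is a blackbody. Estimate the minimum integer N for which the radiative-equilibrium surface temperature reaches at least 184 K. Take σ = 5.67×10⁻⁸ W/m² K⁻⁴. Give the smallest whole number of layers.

Top-of-atmosphere balance: σT_e⁴ = S(1−α)/4 = 12.30 W/m² → T_e = 121.4 K.
T_s = (N+1)^(1/4)·T_e ≥ 184 K requires N+1 ≥ (T_s/T_e)⁴ = (184/121.4)⁴ = 5.284.
Rounding up, N = 5.

5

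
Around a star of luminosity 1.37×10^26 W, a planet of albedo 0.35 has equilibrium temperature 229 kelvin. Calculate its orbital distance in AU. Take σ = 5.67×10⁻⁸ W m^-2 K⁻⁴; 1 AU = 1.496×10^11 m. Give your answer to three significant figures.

The flux needed for this T is 4σT⁴/(1−0.35) = 959.6 W m^-2.
S = L/(4πd²) → d = √(L/4πS) = √(1.37×10^26/(4π·959.6)) = 1.066×10^11 m = 0.7125 AU.

0.713 AU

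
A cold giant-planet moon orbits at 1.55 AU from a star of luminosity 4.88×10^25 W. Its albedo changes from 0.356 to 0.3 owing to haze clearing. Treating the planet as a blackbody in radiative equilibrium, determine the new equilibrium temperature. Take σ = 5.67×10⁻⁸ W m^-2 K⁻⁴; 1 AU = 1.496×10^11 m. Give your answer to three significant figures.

d = 1.55 × 1.496×10^11 m = 2.319×10^11 m.
S = L/(4πd²) = 72.22 W m^-2.
With the new albedo, S(1−α₂)/4 = 12.64 W m^-2, so T₂ = 122.2 K.

122 kelvin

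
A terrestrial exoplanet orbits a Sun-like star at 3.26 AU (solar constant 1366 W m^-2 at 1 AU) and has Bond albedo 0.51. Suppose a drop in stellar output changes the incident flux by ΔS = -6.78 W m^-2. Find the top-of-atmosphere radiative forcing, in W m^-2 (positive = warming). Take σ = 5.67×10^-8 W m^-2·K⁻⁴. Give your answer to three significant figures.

-0.831 W m^-2

Flux at the orbit: S = 1366/(3.26)² = 128.5 W m^-2.
ΔF = Δ[S(1−α)]/4 = (1−0.51)·-6.78/4 = -0.8306 W m^-2.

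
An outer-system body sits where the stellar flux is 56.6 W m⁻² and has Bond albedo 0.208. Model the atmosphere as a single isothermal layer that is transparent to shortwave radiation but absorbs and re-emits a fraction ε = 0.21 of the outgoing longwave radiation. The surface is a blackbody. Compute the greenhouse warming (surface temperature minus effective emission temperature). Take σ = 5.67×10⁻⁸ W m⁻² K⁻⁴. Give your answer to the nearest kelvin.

Effective emission temperature (TOA balance): σT_e⁴ = S(1−α)/4 = 11.21 W m⁻² → T_e = 118.6 K.
Surface balance with a leaky layer gives σT_s⁴ = σT_e⁴·2/(2−ε), so T_s = T_e·[2/(2−0.21)]^(1/4) = 121.9 K.
T_s − T_e = 121.9 − 118.6 = 3.334 K.

3 kelvin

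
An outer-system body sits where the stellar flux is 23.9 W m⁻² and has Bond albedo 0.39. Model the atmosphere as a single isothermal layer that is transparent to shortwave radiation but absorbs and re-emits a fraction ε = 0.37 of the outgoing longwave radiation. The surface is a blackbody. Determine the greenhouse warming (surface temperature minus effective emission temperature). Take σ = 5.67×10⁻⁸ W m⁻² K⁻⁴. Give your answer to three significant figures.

The planet radiates to space at T_e = [S(1−α)/(4σ)]^(1/4) = 89.54 K.
The surface balance (absorbed SW + ε·downward IR = σT_s⁴) with T_a⁴ = T_s⁴/2 reduces to T_s = T_e·[2/(2−ε)]^¼ = 94.24 K.
T_s − T_e = 94.24 − 89.54 = 4.698 K.

4.70 K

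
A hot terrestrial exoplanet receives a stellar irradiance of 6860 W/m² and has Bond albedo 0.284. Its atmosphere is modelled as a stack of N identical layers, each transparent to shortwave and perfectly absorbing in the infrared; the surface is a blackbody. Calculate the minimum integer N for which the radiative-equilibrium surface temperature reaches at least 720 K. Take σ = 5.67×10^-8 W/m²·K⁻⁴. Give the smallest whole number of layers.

12

Top-of-atmosphere balance: σT_e⁴ = S(1−α)/4 = 1228 W/m² → T_e = 383.6 K.
Since T_s⁴ = (N+1)T_e⁴, we need N ≥ (T_s/T_e)⁴ − 1 = 11.409.
Rounding up, N = 12.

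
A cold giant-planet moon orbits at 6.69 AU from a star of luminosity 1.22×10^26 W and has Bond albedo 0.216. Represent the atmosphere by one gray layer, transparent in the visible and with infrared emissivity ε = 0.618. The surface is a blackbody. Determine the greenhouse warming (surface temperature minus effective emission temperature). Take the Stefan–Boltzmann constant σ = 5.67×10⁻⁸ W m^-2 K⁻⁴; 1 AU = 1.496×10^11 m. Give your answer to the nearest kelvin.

Orbital distance: d = 6.69 AU = 1.001×10^12 m.
Spreading L over a sphere of radius d: S = 1.22×10^26/(4π·1.00×10^12²) = 9.692 W m^-2.
At the top of the atmosphere, σT_e⁴ = S(1−α)/4 = 1.900 W m^-2, giving T_e = 76.08 K.
Surface balance with a leaky layer gives σT_s⁴ = σT_e⁴·2/(2−ε), so T_s = T_e·[2/(2−0.618)]^(1/4) = 83.45 K.
Greenhouse warming: T_s − T_e = 7.365 K.

7 K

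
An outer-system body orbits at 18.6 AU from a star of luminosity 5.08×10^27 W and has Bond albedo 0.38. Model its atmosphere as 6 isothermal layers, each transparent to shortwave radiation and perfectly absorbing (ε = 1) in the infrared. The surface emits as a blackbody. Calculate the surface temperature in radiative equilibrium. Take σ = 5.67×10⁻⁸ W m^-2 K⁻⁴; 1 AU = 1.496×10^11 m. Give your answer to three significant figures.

d = 18.6 × 1.496×10^11 m = 2.783×10^12 m.
Spreading L over a sphere of radius d: S = 5.08×10^27/(4π·2.78×10^12²) = 52.21 W m^-2.
The effective emission temperature is T_e = [S(1−α)/(4σ)]^¼ = 109.3 K.
For an N-layer opaque stack, T_s⁴ = (N+1)T_e⁴, hence T_s = (7)^(1/4)×109.3 K = 177.8 K.

178 kelvin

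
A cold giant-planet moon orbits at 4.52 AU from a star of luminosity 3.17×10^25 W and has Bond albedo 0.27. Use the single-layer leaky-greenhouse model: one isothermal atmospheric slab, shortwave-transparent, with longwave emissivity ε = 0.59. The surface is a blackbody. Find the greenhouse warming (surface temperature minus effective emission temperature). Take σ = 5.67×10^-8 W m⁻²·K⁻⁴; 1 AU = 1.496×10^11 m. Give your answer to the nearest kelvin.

6 K

d = 4.52 × 1.496×10^11 m = 6.762×10^11 m.
S = L/(4πd²) = 5.517 W m⁻².
The planet radiates to space at T_e = [S(1−α)/(4σ)]^(1/4) = 64.92 K.
Surface balance with a leaky layer gives σT_s⁴ = σT_e⁴·2/(2−ε), so T_s = T_e·[2/(2−0.59)]^(1/4) = 70.84 K.
T_s − T_e = 70.84 − 64.92 = 5.928 K.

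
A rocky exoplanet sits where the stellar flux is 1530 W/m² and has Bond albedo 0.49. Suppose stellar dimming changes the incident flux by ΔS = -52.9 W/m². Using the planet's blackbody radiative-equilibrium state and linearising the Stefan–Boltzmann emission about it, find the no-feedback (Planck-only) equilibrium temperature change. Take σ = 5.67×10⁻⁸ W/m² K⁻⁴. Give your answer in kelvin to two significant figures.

-2.1 K

Unperturbed T_e = [1530·(1−0.49)/(4σ)]^¼ = 242.2 K.
TOA radiative forcing: ΔF = (1−α)ΔS/4 = 0.51·(-52.9)/4 = -6.745 W/m².
Linearising σT⁴ gives d(σT⁴)/dT = 4σT_e³ = 3.222 W/m² per K.
So ΔT₀ = -6.745/3.222 = -2.09 K.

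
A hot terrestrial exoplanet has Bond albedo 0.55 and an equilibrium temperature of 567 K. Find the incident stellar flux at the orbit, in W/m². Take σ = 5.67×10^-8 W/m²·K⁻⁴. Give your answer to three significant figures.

52100 W/m²

From S(1−α)/4 = σT⁴: S = 4σT⁴/(1−α).
The emitted flux is σT⁴ = 5860 W/m².
S = 4·5860/0.45 = 52090 W/m².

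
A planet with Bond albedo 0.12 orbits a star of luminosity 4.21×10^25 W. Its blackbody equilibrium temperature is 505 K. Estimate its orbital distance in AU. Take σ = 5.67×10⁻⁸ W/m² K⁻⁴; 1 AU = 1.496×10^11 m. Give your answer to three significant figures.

0.0945 AU

The flux needed for this T is 4σT⁴/(1−0.12) = 16760 W/m².
From L = 4πd²S, d = √(4.21×10^25/(4π·16760)) = 1.414×10^10 m = 0.09450 AU.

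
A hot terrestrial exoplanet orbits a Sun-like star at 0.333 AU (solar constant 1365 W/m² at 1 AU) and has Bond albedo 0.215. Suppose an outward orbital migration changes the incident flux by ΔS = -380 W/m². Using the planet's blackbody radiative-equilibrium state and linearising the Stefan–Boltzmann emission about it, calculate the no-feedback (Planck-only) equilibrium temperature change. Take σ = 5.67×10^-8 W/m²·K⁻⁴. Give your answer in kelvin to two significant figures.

Irradiance scales as 1/d², so S = 1365 W/m² × (1/0.333)² = 12310 W/m².
Reference equilibrium: T_e = [S(1−α)/(4σ)]^(1/4) = 454.3 K.
TOA radiative forcing: ΔF = (1−α)ΔS/4 = 0.785·(-380)/4 = -74.58 W/m².
The Planck feedback parameter is 4σT_e³ = 21.27 W/m²/K.
Hence the no-feedback warming is ΔF/(4σT_e³) = -3.51 K.

-3.5 K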